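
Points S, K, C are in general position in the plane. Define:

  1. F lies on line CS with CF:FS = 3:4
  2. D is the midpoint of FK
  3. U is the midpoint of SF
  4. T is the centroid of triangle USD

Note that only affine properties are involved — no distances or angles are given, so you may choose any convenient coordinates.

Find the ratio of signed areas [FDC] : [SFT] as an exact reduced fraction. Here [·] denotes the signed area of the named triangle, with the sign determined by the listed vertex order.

[FDC]:[SFT] = -9/4

Work in coordinates with S = (0, 0), K = (1, 0), C = (0, 1).
1. F lies on line CS with CF:FS = 3:4 ⇒ F = (0, 4/7)
2. D is the midpoint of FK ⇒ D = (1/2, 2/7)
3. U is the midpoint of SF ⇒ U = (0, 2/7)
4. T is the centroid of triangle USD ⇒ T = (1/6, 4/21)
2·[FDC] = 3/14, 2·[SFT] = -2/21
[FDC]:[SFT] = 3/14:-2/21 = -9/4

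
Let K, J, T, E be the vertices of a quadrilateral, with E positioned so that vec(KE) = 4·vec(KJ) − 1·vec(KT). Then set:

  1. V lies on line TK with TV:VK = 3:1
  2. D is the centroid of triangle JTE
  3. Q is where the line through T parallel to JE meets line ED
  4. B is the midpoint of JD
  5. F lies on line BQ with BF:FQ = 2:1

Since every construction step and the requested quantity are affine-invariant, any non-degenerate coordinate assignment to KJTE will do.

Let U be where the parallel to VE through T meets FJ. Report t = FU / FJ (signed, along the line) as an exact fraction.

t = -2/7

Assign K = (0, 0), J = (1, 0), T = (0, 1), E = (4, -1) — the answer is frame-independent, so this choice is without loss of generality.
1. V lies on line TK with TV:VK = 3:1 ⇒ V = (0, 1/4)
2. D is the centroid of triangle JTE ⇒ D = (5/3, 0)
3. Q is where the line through T parallel to JE meets line ED ⇒ Q = (-3, 2)
4. B is the midpoint of JD ⇒ B = (4/3, 0)
5. F lies on line BQ with BF:FQ = 2:1 ⇒ F = (-14/9, 4/3)
through T parallel to VE: direction (4, -5/4); meets FJ at U = (-16/7, 12/7)
U = F + t·(J−F) with t = -2/7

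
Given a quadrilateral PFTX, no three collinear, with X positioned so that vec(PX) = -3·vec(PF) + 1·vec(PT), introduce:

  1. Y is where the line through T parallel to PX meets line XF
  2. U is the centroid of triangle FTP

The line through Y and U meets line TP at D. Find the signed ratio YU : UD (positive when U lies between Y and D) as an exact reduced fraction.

YU:UD = 26

Set P = (0, 0), F = (1, 0), T = (0, 1), X = (-3, 1); any affine frame gives the same invariant.
1. Y is where the line through T parallel to PX meets line XF ⇒ Y = (9, -2)
2. U is the centroid of triangle FTP ⇒ U = (1/3, 1/3)
line YU meets TP at D = (0, 11/26)
U = Y + t·(D−Y) with t = 26/27, so YU:UD = 26/27:1/27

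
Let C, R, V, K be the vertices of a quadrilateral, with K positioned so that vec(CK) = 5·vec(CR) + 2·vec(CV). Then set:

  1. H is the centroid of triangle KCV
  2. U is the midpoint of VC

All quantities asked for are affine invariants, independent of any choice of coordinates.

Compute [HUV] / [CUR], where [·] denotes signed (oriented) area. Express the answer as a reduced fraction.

Set C = (0, 0), R = (1, 0), V = (0, 1), K = (5, 2); any affine frame gives the same invariant.
1. H is the centroid of triangle KCV ⇒ H = (5/3, 1)
2. U is the midpoint of VC ⇒ U = (0, 1/2)
2·[HUV] = -5/6, 2·[CUR] = -1/2
[HUV]:[CUR] = -5/6:-1/2 = 5/3

[HUV]:[CUR] = 5/3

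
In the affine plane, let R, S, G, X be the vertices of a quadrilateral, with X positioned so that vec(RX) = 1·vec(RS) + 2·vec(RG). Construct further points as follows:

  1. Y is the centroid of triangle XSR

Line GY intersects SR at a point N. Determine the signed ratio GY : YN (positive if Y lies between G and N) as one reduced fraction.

GY:YN = 1/2

Work in coordinates with R = (0, 0), S = (1, 0), G = (0, 1), X = (1, 2).
1. Y is the centroid of triangle XSR ⇒ Y = (2/3, 2/3)
line GY meets SR at N = (2, 0)
Y = G + t·(N−G) with t = 1/3, so GY:YN = 1/3:2/3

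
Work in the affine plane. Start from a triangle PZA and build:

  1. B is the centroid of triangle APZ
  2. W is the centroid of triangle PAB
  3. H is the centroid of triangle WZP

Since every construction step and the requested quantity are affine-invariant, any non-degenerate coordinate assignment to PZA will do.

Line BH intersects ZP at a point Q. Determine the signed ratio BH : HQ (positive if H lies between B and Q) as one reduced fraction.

BH:HQ = 5/4

Work in coordinates with P = (0, 0), Z = (1, 0), A = (0, 1).
1. B is the centroid of triangle APZ ⇒ B = (1/3, 1/3)
2. W is the centroid of triangle PAB ⇒ W = (1/9, 4/9)
3. H is the centroid of triangle WZP ⇒ H = (10/27, 4/27)
line BH meets ZP at Q = (2/5, 0)
H = B + t·(Q−B) with t = 5/9, so BH:HQ = 5/9:4/9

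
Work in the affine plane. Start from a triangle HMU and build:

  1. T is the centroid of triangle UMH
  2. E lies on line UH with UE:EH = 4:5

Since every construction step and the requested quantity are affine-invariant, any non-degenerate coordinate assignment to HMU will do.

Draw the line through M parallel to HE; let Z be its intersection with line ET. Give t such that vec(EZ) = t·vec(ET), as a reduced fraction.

t = 3

Set H = (0, 0), M = (1, 0), U = (0, 1); any affine frame gives the same invariant.
1. T is the centroid of triangle UMH ⇒ T = (1/3, 1/3)
2. E lies on line UH with UE:EH = 4:5 ⇒ E = (0, 5/9)
through M parallel to HE: direction (0, 5/9); meets ET at Z = (1, -1/9)
Z = E + t·(T−E) with t = 3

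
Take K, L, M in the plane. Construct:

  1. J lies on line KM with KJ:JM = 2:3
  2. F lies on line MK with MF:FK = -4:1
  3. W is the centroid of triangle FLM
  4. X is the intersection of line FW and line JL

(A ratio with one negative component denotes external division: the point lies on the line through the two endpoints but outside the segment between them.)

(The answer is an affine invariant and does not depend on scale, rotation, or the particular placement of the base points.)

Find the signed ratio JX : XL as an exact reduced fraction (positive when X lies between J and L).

JX:XL = 11/20

Choose coordinates K = (0, 0), L = (1, 0), M = (0, 1).
1. J lies on line KM with KJ:JM = 2:3 ⇒ J = (0, 2/5)
2. F lies on line MK with MF:FK = -4:1 ⇒ F = (0, -1/3)
3. W is the centroid of triangle FLM ⇒ W = (1/3, 2/9)
4. X is the intersection of line FW and line JL ⇒ X = (11/31, 8/31)
X = J + t·(L−J) with t = 11/31, so JX:XL = t:(1−t) = 11/31:20/31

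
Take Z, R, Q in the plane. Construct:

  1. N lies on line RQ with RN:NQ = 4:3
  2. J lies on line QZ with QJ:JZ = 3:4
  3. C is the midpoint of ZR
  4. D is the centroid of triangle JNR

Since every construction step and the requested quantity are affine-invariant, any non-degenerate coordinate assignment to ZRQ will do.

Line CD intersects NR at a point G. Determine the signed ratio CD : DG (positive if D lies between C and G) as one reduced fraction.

Set Z = (0, 0), R = (1, 0), Q = (0, 1); any affine frame gives the same invariant.
1. N lies on line RQ with RN:NQ = 4:3 ⇒ N = (3/7, 4/7)
2. J lies on line QZ with QJ:JZ = 3:4 ⇒ J = (0, 4/7)
3. C is the midpoint of ZR ⇒ C = (1/2, 0)
4. D is the centroid of triangle JNR ⇒ D = (10/21, 8/21)
line CD meets NR at G = (7/15, 8/15)
D = C + t·(G−C) with t = 5/7, so CD:DG = 5/7:2/7

CD:DG = 5/2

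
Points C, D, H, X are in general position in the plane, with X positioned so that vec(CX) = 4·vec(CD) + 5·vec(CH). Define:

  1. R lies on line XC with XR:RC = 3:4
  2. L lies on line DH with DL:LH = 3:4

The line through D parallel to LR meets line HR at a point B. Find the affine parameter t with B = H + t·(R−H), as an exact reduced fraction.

Work in coordinates with C = (0, 0), D = (1, 0), H = (0, 1), X = (4, 5).
1. R lies on line XC with XR:RC = 3:4 ⇒ R = (16/7, 20/7)
2. L lies on line DH with DL:LH = 3:4 ⇒ L = (4/7, 3/7)
through D parallel to LR: direction (12/7, 17/7); meets HR at B = (4, 17/4)
B = H + t·(R−H) with t = 7/4

t = 7/4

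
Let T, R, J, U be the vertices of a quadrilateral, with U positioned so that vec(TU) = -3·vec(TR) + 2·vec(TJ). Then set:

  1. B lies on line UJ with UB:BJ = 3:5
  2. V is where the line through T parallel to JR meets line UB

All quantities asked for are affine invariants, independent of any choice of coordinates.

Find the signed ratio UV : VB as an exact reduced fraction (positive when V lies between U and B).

Work in coordinates with T = (0, 0), R = (1, 0), J = (0, 1), U = (-3, 2).
1. B lies on line UJ with UB:BJ = 3:5 ⇒ B = (-15/8, 13/8)
2. V is where the line through T parallel to JR meets line UB ⇒ V = (-3/2, 3/2)
V = U + t·(B−U) with t = 4/3, so UV:VB = t:(1−t) = 4/3:-1/3

UV:VB = -4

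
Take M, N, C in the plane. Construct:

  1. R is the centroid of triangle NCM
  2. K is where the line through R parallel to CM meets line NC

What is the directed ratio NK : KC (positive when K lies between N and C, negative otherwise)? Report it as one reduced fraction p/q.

NK:KC = 2

Work in coordinates with M = (0, 0), N = (1, 0), C = (0, 1).
1. R is the centroid of triangle NCM ⇒ R = (1/3, 1/3)
2. K is where the line through R parallel to CM meets line NC ⇒ K = (1/3, 2/3)
K = N + t·(C−N) with t = 2/3, so NK:KC = t:(1−t) = 2/3:1/3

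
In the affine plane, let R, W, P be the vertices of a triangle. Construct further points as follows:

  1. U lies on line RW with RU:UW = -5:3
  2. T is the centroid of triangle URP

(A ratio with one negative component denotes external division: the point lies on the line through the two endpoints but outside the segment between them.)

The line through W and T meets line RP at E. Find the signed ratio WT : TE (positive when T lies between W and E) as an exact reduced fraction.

Choose coordinates R = (0, 0), W = (1, 0), P = (0, 1).
1. U lies on line RW with RU:UW = -5:3 ⇒ U = (5/2, 0)
2. T is the centroid of triangle URP ⇒ T = (5/6, 1/3)
line WT meets RP at E = (0, 2)
T = W + t·(E−W) with t = 1/6, so WT:TE = 1/6:5/6

WT:TE = 1/5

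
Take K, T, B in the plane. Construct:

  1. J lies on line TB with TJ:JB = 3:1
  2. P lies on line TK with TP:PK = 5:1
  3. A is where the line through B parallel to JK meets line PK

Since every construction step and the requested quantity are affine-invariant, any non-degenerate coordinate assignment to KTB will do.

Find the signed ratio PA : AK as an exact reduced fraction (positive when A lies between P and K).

Work in coordinates with K = (0, 0), T = (1, 0), B = (0, 1).
1. J lies on line TB with TJ:JB = 3:1 ⇒ J = (1/4, 3/4)
2. P lies on line TK with TP:PK = 5:1 ⇒ P = (1/6, 0)
3. A is where the line through B parallel to JK meets line PK ⇒ A = (-1/3, 0)
A = P + t·(K−P) with t = 3, so PA:AK = t:(1−t) = 3:-2

PA:AK = -3/2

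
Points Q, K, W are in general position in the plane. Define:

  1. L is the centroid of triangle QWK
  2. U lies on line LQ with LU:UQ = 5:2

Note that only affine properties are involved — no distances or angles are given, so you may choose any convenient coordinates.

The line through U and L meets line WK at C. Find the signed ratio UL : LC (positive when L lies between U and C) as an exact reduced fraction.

Choose coordinates Q = (0, 0), K = (1, 0), W = (0, 1).
1. L is the centroid of triangle QWK ⇒ L = (1/3, 1/3)
2. U lies on line LQ with LU:UQ = 5:2 ⇒ U = (2/21, 2/21)
line UL meets WK at C = (1/2, 1/2)
L = U + t·(C−U) with t = 10/17, so UL:LC = 10/17:7/17

UL:LC = 10/7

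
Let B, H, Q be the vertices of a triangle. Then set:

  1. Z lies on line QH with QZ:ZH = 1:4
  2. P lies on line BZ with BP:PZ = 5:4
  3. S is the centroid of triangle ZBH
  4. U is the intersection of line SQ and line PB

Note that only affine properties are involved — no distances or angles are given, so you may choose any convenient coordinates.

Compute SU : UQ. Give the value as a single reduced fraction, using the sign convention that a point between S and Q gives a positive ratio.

SU:UQ = 4/3

Set B = (0, 0), H = (1, 0), Q = (0, 1); any affine frame gives the same invariant.
1. Z lies on line QH with QZ:ZH = 1:4 ⇒ Z = (1/5, 4/5)
2. P lies on line BZ with BP:PZ = 5:4 ⇒ P = (1/9, 4/9)
3. S is the centroid of triangle ZBH ⇒ S = (2/5, 4/15)
4. U is the intersection of line SQ and line PB ⇒ U = (6/35, 24/35)
U = S + t·(Q−S) with t = 4/7, so SU:UQ = t:(1−t) = 4/7:3/7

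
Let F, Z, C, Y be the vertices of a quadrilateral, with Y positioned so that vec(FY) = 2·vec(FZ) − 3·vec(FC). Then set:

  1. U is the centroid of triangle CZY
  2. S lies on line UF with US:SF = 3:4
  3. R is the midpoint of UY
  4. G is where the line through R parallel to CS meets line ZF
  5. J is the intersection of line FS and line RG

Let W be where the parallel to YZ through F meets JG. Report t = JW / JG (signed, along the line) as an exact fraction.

t = 29/2

Set F = (0, 0), Z = (1, 0), C = (0, 1), Y = (2, -3); any affine frame gives the same invariant.
1. U is the centroid of triangle CZY ⇒ U = (1, -2/3)
2. S lies on line UF with US:SF = 3:4 ⇒ S = (4/7, -8/21)
3. R is the midpoint of UY ⇒ R = (3/2, -11/6)
4. G is where the line through R parallel to CS meets line ZF ⇒ G = (43/58, 0)
5. J is the intersection of line FS and line RG ⇒ J = (43/42, -43/63)
through F parallel to YZ: direction (-1, 3); meets JG at W = (-43/14, 129/14)
W = J + t·(G−J) with t = 29/2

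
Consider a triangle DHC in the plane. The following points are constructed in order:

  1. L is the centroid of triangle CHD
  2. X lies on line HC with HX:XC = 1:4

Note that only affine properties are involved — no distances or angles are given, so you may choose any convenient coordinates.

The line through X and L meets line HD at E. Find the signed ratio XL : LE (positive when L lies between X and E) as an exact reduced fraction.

Set D = (0, 0), H = (1, 0), C = (0, 1); any affine frame gives the same invariant.
1. L is the centroid of triangle CHD ⇒ L = (1/3, 1/3)
2. X lies on line HC with HX:XC = 1:4 ⇒ X = (4/5, 1/5)
line XL meets HD at E = (3/2, 0)
L = X + t·(E−X) with t = -2/3, so XL:LE = -2/3:5/3

XL:LE = -2/5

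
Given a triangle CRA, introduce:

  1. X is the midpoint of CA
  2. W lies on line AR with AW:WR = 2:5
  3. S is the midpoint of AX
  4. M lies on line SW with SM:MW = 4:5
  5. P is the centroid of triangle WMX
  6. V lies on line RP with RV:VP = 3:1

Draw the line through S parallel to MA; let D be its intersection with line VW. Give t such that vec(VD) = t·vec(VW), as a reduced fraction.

t = -61/11

Work in coordinates with C = (0, 0), R = (1, 0), A = (0, 1).
1. X is the midpoint of CA ⇒ X = (0, 1/2)
2. W lies on line AR with AW:WR = 2:5 ⇒ W = (2/7, 5/7)
3. S is the midpoint of AX ⇒ S = (0, 3/4)
4. M lies on line SW with SM:MW = 4:5 ⇒ M = (8/63, 185/252)
5. P is the centroid of triangle WMX ⇒ P = (26/189, 491/756)
6. V lies on line RP with RV:VP = 3:1 ⇒ V = (89/252, 491/1008)
through S parallel to MA: direction (-8/63, 67/252); meets VW at D = (8/11, -17/22)
D = V + t·(W−V) with t = -61/11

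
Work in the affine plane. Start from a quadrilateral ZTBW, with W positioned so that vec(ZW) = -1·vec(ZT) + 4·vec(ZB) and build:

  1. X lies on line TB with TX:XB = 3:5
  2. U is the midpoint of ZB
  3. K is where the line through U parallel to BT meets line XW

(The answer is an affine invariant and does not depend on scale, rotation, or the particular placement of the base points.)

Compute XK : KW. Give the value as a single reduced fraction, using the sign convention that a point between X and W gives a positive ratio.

Assign Z = (0, 0), T = (1, 0), B = (0, 1), W = (-1, 4) — the answer is frame-independent, so this choice is without loss of generality.
1. X lies on line TB with TX:XB = 3:5 ⇒ X = (5/8, 3/8)
2. U is the midpoint of ZB ⇒ U = (0, 1/2)
3. K is where the line through U parallel to BT meets line XW ⇒ K = (33/32, -17/32)
K = X + t·(W−X) with t = -1/4, so XK:KW = t:(1−t) = -1/4:5/4

XK:KW = -1/5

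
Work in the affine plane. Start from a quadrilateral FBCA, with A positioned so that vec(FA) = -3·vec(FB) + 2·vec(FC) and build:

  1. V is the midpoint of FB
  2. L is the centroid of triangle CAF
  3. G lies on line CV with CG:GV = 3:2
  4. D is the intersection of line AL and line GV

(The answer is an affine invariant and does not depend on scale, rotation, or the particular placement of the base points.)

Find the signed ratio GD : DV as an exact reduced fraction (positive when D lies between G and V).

GD:DV = 1/5

Assign F = (0, 0), B = (1, 0), C = (0, 1), A = (-3, 2) — the answer is frame-independent, so this choice is without loss of generality.
1. V is the midpoint of FB ⇒ V = (1/2, 0)
2. L is the centroid of triangle CAF ⇒ L = (-1, 1)
3. G lies on line CV with CG:GV = 3:2 ⇒ G = (3/10, 2/5)
4. D is the intersection of line AL and line GV ⇒ D = (1/3, 1/3)
D = G + t·(V−G) with t = 1/6, so GD:DV = t:(1−t) = 1/6:5/6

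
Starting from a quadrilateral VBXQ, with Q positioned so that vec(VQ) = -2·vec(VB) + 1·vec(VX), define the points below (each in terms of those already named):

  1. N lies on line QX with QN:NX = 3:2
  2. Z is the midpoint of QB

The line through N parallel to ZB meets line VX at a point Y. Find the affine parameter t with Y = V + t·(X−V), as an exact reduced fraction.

Work in coordinates with V = (0, 0), B = (1, 0), X = (0, 1), Q = (-2, 1).
1. N lies on line QX with QN:NX = 3:2 ⇒ N = (-4/5, 1)
2. Z is the midpoint of QB ⇒ Z = (-1/2, 1/2)
through N parallel to ZB: direction (3/2, -1/2); meets VX at Y = (0, 11/15)
Y = V + t·(X−V) with t = 11/15

t = 11/15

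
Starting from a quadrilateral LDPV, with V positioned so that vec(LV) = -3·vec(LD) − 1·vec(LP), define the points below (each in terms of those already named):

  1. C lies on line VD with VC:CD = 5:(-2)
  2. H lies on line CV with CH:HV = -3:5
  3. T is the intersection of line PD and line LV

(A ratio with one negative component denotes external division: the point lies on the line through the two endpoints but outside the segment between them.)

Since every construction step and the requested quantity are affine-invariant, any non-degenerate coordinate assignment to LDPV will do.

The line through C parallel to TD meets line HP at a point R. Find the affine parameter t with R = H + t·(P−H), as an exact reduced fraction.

Set L = (0, 0), D = (1, 0), P = (0, 1), V = (-3, -1); any affine frame gives the same invariant.
1. C lies on line VD with VC:CD = 5:(-2) ⇒ C = (11/3, 2/3)
2. H lies on line CV with CH:HV = -3:5 ⇒ H = (41/3, 19/6)
3. T is the intersection of line PD and line LV ⇒ T = (3/4, 1/4)
through C parallel to TD: direction (1/4, -1/4); meets HP at R = (164/57, 83/57)
R = H + t·(P−H) with t = 15/19

t = 15/19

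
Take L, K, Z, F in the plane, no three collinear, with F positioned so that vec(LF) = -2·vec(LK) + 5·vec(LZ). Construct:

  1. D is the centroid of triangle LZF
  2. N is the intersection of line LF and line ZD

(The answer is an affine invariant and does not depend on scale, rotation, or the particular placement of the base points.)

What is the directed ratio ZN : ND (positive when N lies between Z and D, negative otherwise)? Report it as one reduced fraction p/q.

ZN:ND = -3

Work in coordinates with L = (0, 0), K = (1, 0), Z = (0, 1), F = (-2, 5).
1. D is the centroid of triangle LZF ⇒ D = (-2/3, 2)
2. N is the intersection of line LF and line ZD ⇒ N = (-1, 5/2)
N = Z + t·(D−Z) with t = 3/2, so ZN:ND = t:(1−t) = 3/2:-1/2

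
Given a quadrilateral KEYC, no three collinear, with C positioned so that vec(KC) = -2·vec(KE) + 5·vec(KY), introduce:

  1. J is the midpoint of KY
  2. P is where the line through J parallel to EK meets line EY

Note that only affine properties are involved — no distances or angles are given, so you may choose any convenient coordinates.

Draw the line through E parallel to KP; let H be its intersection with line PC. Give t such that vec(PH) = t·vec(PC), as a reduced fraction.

Assign K = (0, 0), E = (1, 0), Y = (0, 1), C = (-2, 5) — the answer is frame-independent, so this choice is without loss of generality.
1. J is the midpoint of KY ⇒ J = (0, 1/2)
2. P is where the line through J parallel to EK meets line EY ⇒ P = (1/2, 1/2)
through E parallel to KP: direction (1/2, 1/2); meets PC at H = (6/7, -1/7)
H = P + t·(C−P) with t = -1/7

t = -1/7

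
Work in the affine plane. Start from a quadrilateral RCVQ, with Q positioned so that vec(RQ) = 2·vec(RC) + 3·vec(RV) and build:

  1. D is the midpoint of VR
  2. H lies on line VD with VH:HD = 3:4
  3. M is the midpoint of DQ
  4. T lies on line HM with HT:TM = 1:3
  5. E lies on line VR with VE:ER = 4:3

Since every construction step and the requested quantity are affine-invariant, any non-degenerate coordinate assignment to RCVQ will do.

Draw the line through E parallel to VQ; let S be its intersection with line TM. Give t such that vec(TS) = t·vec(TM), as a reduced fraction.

Work in coordinates with R = (0, 0), C = (1, 0), V = (0, 1), Q = (2, 3).
1. D is the midpoint of VR ⇒ D = (0, 1/2)
2. H lies on line VD with VH:HD = 3:4 ⇒ H = (0, 11/14)
3. M is the midpoint of DQ ⇒ M = (1, 7/4)
4. T lies on line HM with HT:TM = 1:3 ⇒ T = (1/4, 115/112)
5. E lies on line VR with VE:ER = 4:3 ⇒ E = (0, 3/7)
through E parallel to VQ: direction (2, 2); meets TM at S = (10, 73/7)
S = T + t·(M−T) with t = 13

t = 13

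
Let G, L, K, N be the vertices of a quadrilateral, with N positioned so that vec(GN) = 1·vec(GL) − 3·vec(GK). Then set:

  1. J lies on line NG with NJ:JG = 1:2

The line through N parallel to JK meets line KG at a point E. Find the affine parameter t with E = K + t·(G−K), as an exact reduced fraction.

t = -1/2

Set G = (0, 0), L = (1, 0), K = (0, 1), N = (1, -3); any affine frame gives the same invariant.
1. J lies on line NG with NJ:JG = 1:2 ⇒ J = (2/3, -2)
through N parallel to JK: direction (-2/3, 3); meets KG at E = (0, 3/2)
E = K + t·(G−K) with t = -1/2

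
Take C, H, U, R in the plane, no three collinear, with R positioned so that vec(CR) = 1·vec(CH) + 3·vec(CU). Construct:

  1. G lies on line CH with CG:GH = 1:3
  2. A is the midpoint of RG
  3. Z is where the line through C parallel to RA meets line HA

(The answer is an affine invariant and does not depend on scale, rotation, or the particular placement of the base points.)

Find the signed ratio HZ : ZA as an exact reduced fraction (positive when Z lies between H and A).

Assign C = (0, 0), H = (1, 0), U = (0, 1), R = (1, 3) — the answer is frame-independent, so this choice is without loss of generality.
1. G lies on line CH with CG:GH = 1:3 ⇒ G = (1/4, 0)
2. A is the midpoint of RG ⇒ A = (5/8, 3/2)
3. Z is where the line through C parallel to RA meets line HA ⇒ Z = (1/2, 2)
Z = H + t·(A−H) with t = 4/3, so HZ:ZA = t:(1−t) = 4/3:-1/3

HZ:ZA = -4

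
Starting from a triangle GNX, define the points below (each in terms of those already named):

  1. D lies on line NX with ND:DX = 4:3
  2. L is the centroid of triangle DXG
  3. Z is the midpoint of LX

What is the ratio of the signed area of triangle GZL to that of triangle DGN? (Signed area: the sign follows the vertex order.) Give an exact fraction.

[GZL]:[DGN] = -1/8

Set G = (0, 0), N = (1, 0), X = (0, 1); any affine frame gives the same invariant.
1. D lies on line NX with ND:DX = 4:3 ⇒ D = (3/7, 4/7)
2. L is the centroid of triangle DXG ⇒ L = (1/7, 11/21)
3. Z is the midpoint of LX ⇒ Z = (1/14, 16/21)
2·[GZL] = -1/14, 2·[DGN] = 4/7
[GZL]:[DGN] = -1/14:4/7 = -1/8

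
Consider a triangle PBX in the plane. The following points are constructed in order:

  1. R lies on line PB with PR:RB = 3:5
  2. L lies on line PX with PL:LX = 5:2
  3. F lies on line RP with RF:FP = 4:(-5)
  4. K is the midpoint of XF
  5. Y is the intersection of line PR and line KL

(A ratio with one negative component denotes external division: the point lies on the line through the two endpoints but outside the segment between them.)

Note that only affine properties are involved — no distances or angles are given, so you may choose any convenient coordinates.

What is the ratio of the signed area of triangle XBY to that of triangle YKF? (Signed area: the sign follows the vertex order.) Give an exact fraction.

[XBY]:[YKF] = 17/5

Work in coordinates with P = (0, 0), B = (1, 0), X = (0, 1).
1. R lies on line PB with PR:RB = 3:5 ⇒ R = (3/8, 0)
2. L lies on line PX with PL:LX = 5:2 ⇒ L = (0, 5/7)
3. F lies on line RP with RF:FP = 4:(-5) ⇒ F = (15/8, 0)
4. K is the midpoint of XF ⇒ K = (15/16, 1/2)
5. Y is the intersection of line PR and line KL ⇒ Y = (25/8, 0)
2·[XBY] = 17/8, 2·[YKF] = 5/8
[XBY]:[YKF] = 17/8:5/8 = 17/5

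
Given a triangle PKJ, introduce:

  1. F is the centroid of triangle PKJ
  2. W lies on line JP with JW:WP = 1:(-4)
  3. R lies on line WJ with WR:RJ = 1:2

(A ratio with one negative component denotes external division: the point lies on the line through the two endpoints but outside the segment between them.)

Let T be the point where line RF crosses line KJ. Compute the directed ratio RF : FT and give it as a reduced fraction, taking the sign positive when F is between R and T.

Choose coordinates P = (0, 0), K = (1, 0), J = (0, 1).
1. F is the centroid of triangle PKJ ⇒ F = (1/3, 1/3)
2. W lies on line JP with JW:WP = 1:(-4) ⇒ W = (0, 4/3)
3. R lies on line WJ with WR:RJ = 1:2 ⇒ R = (0, 11/9)
line RF meets KJ at T = (2/15, 13/15)
F = R + t·(T−R) with t = 5/2, so RF:FT = 5/2:-3/2

RF:FT = -5/3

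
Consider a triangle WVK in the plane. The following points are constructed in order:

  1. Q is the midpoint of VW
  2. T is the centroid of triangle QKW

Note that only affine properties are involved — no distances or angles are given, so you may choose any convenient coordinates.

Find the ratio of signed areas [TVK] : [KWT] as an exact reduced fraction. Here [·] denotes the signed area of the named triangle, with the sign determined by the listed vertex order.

Assign W = (0, 0), V = (1, 0), K = (0, 1) — the answer is frame-independent, so this choice is without loss of generality.
1. Q is the midpoint of VW ⇒ Q = (1/2, 0)
2. T is the centroid of triangle QKW ⇒ T = (1/6, 1/3)
2·[TVK] = 1/2, 2·[KWT] = 1/6
[TVK]:[KWT] = 1/2:1/6 = 3

[TVK]:[KWT] = 3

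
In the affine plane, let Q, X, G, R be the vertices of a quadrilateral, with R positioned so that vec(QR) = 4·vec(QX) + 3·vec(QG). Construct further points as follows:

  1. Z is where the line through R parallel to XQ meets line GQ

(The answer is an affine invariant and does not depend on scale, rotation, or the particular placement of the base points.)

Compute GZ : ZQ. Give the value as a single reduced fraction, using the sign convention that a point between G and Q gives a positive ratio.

Set Q = (0, 0), X = (1, 0), G = (0, 1), R = (4, 3); any affine frame gives the same invariant.
1. Z is where the line through R parallel to XQ meets line GQ ⇒ Z = (0, 3)
Z = G + t·(Q−G) with t = -2, so GZ:ZQ = t:(1−t) = -2:3

GZ:ZQ = -2/3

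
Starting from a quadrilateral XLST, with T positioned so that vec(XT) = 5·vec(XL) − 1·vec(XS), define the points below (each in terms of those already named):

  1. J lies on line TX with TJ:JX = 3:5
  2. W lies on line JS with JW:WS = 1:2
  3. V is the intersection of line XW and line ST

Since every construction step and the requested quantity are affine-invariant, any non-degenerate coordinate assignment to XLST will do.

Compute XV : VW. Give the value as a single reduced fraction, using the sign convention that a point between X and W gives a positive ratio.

XV:VW = -4

Work in coordinates with X = (0, 0), L = (1, 0), S = (0, 1), T = (5, -1).
1. J lies on line TX with TJ:JX = 3:5 ⇒ J = (25/8, -5/8)
2. W lies on line JS with JW:WS = 1:2 ⇒ W = (25/12, -1/12)
3. V is the intersection of line XW and line ST ⇒ V = (25/9, -1/9)
V = X + t·(W−X) with t = 4/3, so XV:VW = t:(1−t) = 4/3:-1/3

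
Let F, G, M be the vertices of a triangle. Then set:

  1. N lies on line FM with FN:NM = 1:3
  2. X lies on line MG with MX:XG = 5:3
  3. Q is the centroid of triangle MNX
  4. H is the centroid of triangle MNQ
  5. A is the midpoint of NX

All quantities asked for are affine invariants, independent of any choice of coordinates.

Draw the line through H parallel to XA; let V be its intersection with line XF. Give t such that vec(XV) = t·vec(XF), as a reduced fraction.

t = -4/3

Assign F = (0, 0), G = (1, 0), M = (0, 1) — the answer is frame-independent, so this choice is without loss of generality.
1. N lies on line FM with FN:NM = 1:3 ⇒ N = (0, 1/4)
2. X lies on line MG with MX:XG = 5:3 ⇒ X = (5/8, 3/8)
3. Q is the centroid of triangle MNX ⇒ Q = (5/24, 13/24)
4. H is the centroid of triangle MNQ ⇒ H = (5/72, 43/72)
5. A is the midpoint of NX ⇒ A = (5/16, 5/16)
through H parallel to XA: direction (-5/16, -1/16); meets XF at V = (35/24, 7/8)
V = X + t·(F−X) with t = -4/3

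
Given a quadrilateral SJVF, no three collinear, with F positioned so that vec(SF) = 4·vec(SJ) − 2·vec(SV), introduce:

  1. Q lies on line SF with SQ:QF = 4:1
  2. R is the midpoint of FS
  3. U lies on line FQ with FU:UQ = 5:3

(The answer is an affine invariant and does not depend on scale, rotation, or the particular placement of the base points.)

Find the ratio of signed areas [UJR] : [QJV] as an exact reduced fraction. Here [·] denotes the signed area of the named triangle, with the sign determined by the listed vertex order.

[UJR]:[QJV] = -5/4

Work in coordinates with S = (0, 0), J = (1, 0), V = (0, 1), F = (4, -2).
1. Q lies on line SF with SQ:QF = 4:1 ⇒ Q = (16/5, -8/5)
2. R is the midpoint of FS ⇒ R = (2, -1)
3. U lies on line FQ with FU:UQ = 5:3 ⇒ U = (7/2, -7/4)
2·[UJR] = 3/4, 2·[QJV] = -3/5
[UJR]:[QJV] = 3/4:-3/5 = -5/4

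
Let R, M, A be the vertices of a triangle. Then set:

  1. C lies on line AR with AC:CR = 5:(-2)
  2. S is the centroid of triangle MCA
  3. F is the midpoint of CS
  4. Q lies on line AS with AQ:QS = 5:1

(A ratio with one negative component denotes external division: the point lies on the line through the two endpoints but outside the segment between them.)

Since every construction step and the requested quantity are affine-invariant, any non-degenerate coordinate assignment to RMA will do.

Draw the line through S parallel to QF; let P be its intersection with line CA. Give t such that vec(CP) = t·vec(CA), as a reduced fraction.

Choose coordinates R = (0, 0), M = (1, 0), A = (0, 1).
1. C lies on line AR with AC:CR = 5:(-2) ⇒ C = (0, -2/3)
2. S is the centroid of triangle MCA ⇒ S = (1/3, 1/9)
3. F is the midpoint of CS ⇒ F = (1/6, -5/18)
4. Q lies on line AS with AQ:QS = 5:1 ⇒ Q = (5/18, 7/27)
through S parallel to QF: direction (-1/9, -29/54); meets CA at P = (0, -3/2)
P = C + t·(A−C) with t = -1/2

t = -1/2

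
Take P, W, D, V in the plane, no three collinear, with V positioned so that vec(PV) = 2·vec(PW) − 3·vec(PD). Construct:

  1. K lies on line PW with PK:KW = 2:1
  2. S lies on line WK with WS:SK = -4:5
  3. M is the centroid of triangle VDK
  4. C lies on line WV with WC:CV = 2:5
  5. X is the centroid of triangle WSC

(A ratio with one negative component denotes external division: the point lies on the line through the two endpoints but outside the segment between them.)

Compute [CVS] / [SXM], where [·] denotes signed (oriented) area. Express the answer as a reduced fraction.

[CVS]:[SXM] = 270/11

Assign P = (0, 0), W = (1, 0), D = (0, 1), V = (2, -3) — the answer is frame-independent, so this choice is without loss of generality.
1. K lies on line PW with PK:KW = 2:1 ⇒ K = (2/3, 0)
2. S lies on line WK with WS:SK = -4:5 ⇒ S = (7/3, 0)
3. M is the centroid of triangle VDK ⇒ M = (8/9, -2/3)
4. C lies on line WV with WC:CV = 2:5 ⇒ C = (9/7, -6/7)
5. X is the centroid of triangle WSC ⇒ X = (97/63, -2/7)
2·[CVS] = 20/7, 2·[SXM] = 22/189
[CVS]:[SXM] = 20/7:22/189 = 270/11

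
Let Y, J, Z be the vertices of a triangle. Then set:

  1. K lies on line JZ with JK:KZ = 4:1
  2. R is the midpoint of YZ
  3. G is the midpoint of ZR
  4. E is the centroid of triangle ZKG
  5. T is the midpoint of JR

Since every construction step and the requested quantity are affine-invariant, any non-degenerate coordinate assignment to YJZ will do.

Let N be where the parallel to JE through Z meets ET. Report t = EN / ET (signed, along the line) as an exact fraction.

Assign Y = (0, 0), J = (1, 0), Z = (0, 1) — the answer is frame-independent, so this choice is without loss of generality.
1. K lies on line JZ with JK:KZ = 4:1 ⇒ K = (1/5, 4/5)
2. R is the midpoint of YZ ⇒ R = (0, 1/2)
3. G is the midpoint of ZR ⇒ G = (0, 3/4)
4. E is the centroid of triangle ZKG ⇒ E = (1/15, 17/20)
5. T is the midpoint of JR ⇒ T = (1/2, 1/4)
through Z parallel to JE: direction (-14/15, 17/20); meets ET at N = (-14/115, 511/460)
N = E + t·(T−E) with t = -10/23

t = -10/23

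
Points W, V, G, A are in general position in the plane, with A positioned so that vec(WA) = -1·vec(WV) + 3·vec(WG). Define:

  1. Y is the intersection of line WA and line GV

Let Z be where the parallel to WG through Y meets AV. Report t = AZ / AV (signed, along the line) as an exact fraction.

Set W = (0, 0), V = (1, 0), G = (0, 1), A = (-1, 3); any affine frame gives the same invariant.
1. Y is the intersection of line WA and line GV ⇒ Y = (-1/2, 3/2)
through Y parallel to WG: direction (0, 1); meets AV at Z = (-1/2, 9/4)
Z = A + t·(V−A) with t = 1/4

t = 1/4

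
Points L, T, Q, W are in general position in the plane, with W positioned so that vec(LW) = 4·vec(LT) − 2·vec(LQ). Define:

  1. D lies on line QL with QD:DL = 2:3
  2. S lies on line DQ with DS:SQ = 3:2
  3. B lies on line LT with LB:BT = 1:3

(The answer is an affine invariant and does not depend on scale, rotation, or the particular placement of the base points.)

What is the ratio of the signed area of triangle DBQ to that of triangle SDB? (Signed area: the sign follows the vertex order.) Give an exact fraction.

Choose coordinates L = (0, 0), T = (1, 0), Q = (0, 1), W = (4, -2).
1. D lies on line QL with QD:DL = 2:3 ⇒ D = (0, 3/5)
2. S lies on line DQ with DS:SQ = 3:2 ⇒ S = (0, 21/25)
3. B lies on line LT with LB:BT = 1:3 ⇒ B = (1/4, 0)
2·[DBQ] = 1/10, 2·[SDB] = 3/50
[DBQ]:[SDB] = 1/10:3/50 = 5/3

[DBQ]:[SDB] = 5/3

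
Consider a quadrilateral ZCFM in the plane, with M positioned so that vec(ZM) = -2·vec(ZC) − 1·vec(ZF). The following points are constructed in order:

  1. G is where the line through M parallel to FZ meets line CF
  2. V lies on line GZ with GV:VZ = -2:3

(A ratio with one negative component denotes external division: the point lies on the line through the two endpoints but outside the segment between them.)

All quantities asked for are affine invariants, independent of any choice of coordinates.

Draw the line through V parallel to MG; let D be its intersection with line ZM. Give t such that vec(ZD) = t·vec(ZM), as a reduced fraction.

Set Z = (0, 0), C = (1, 0), F = (0, 1), M = (-2, -1); any affine frame gives the same invariant.
1. G is where the line through M parallel to FZ meets line CF ⇒ G = (-2, 3)
2. V lies on line GZ with GV:VZ = -2:3 ⇒ V = (-6, 9)
through V parallel to MG: direction (0, 4); meets ZM at D = (-6, -3)
D = Z + t·(M−Z) with t = 3

t = 3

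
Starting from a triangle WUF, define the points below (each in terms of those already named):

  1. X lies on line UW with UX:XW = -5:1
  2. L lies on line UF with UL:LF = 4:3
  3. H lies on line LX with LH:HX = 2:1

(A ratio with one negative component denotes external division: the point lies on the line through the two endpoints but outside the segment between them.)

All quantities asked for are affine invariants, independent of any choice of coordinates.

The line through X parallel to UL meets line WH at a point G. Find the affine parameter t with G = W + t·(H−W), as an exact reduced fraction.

t = -3/2

Set W = (0, 0), U = (1, 0), F = (0, 1); any affine frame gives the same invariant.
1. X lies on line UW with UX:XW = -5:1 ⇒ X = (-1/4, 0)
2. L lies on line UF with UL:LF = 4:3 ⇒ L = (3/7, 4/7)
3. H lies on line LX with LH:HX = 2:1 ⇒ H = (-1/42, 4/21)
through X parallel to UL: direction (-4/7, 4/7); meets WH at G = (1/28, -2/7)
G = W + t·(H−W) with t = -3/2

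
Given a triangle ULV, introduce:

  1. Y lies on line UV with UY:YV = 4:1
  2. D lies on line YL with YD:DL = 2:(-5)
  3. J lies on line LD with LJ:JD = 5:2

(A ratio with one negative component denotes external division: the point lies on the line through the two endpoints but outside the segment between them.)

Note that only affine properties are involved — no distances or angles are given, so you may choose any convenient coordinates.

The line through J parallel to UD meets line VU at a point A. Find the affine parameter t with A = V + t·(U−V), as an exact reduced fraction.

t = 3/7

Set U = (0, 0), L = (1, 0), V = (0, 1); any affine frame gives the same invariant.
1. Y lies on line UV with UY:YV = 4:1 ⇒ Y = (0, 4/5)
2. D lies on line YL with YD:DL = 2:(-5) ⇒ D = (-2/3, 4/3)
3. J lies on line LD with LJ:JD = 5:2 ⇒ J = (-4/21, 20/21)
through J parallel to UD: direction (-2/3, 4/3); meets VU at A = (0, 4/7)
A = V + t·(U−V) with t = 3/7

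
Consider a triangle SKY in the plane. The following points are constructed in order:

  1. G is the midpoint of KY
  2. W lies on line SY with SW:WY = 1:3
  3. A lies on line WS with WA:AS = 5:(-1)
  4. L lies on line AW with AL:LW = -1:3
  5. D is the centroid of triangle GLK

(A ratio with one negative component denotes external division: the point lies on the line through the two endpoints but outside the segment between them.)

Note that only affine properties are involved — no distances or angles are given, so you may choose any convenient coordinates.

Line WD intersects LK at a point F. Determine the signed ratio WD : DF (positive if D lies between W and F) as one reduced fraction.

Choose coordinates S = (0, 0), K = (1, 0), Y = (0, 1).
1. G is the midpoint of KY ⇒ G = (1/2, 1/2)
2. W lies on line SY with SW:WY = 1:3 ⇒ W = (0, 1/4)
3. A lies on line WS with WA:AS = 5:(-1) ⇒ A = (0, -1/16)
4. L lies on line AW with AL:LW = -1:3 ⇒ L = (0, -7/32)
5. D is the centroid of triangle GLK ⇒ D = (1/2, 3/32)
line WD meets LK at F = (15/17, -7/272)
D = W + t·(F−W) with t = 17/30, so WD:DF = 17/30:13/30

WD:DF = 17/13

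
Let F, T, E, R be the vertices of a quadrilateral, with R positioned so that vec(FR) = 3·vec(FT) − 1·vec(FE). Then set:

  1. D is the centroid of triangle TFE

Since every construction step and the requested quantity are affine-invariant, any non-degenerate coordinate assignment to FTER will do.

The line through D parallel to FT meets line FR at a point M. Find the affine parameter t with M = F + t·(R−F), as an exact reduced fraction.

Set F = (0, 0), T = (1, 0), E = (0, 1), R = (3, -1); any affine frame gives the same invariant.
1. D is the centroid of triangle TFE ⇒ D = (1/3, 1/3)
through D parallel to FT: direction (1, 0); meets FR at M = (-1, 1/3)
M = F + t·(R−F) with t = -1/3

t = -1/3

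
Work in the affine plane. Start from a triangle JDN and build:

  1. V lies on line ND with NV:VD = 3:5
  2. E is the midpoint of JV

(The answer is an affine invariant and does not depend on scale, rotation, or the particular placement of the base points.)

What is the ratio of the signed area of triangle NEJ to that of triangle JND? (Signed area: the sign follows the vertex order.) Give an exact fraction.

[NEJ]:[JND] = 3/16

Set J = (0, 0), D = (1, 0), N = (0, 1); any affine frame gives the same invariant.
1. V lies on line ND with NV:VD = 3:5 ⇒ V = (3/8, 5/8)
2. E is the midpoint of JV ⇒ E = (3/16, 5/16)
2·[NEJ] = -3/16, 2·[JND] = -1
[NEJ]:[JND] = -3/16:-1 = 3/16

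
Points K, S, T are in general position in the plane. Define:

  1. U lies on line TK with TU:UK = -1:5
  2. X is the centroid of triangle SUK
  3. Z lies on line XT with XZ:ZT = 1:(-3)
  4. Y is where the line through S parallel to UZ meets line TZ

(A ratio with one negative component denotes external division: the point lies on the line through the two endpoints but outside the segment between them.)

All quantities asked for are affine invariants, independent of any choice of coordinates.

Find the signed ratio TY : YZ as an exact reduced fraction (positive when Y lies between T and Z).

TY:YZ = -5/4

Work in coordinates with K = (0, 0), S = (1, 0), T = (0, 1).
1. U lies on line TK with TU:UK = -1:5 ⇒ U = (0, 5/4)
2. X is the centroid of triangle SUK ⇒ X = (1/3, 5/12)
3. Z lies on line XT with XZ:ZT = 1:(-3) ⇒ Z = (1/2, 1/8)
4. Y is where the line through S parallel to UZ meets line TZ ⇒ Y = (5/2, -27/8)
Y = T + t·(Z−T) with t = 5, so TY:YZ = t:(1−t) = 5:-4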